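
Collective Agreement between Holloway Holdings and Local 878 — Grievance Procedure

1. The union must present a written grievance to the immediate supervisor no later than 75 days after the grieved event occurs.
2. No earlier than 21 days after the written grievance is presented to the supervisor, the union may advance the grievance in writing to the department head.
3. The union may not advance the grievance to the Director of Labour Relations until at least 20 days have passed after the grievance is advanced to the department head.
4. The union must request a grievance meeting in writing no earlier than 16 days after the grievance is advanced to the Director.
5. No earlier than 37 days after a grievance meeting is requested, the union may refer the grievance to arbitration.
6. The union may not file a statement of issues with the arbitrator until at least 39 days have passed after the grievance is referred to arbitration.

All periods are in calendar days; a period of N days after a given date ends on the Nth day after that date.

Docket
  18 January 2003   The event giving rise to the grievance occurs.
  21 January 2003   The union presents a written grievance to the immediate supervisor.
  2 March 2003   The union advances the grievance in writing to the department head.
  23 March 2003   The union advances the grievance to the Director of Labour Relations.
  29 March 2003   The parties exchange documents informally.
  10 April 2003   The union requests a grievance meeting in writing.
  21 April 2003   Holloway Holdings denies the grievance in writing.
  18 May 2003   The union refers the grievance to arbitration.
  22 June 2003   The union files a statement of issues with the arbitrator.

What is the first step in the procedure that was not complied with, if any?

Step 1 — counting 75 days from 18 January 2003 (when the grieved event occurs) gives a deadline of 3 April 2003; completed 21 January 2003, before the deadline.
Step 2 — must wait 21 days from 21 January 2003 (when the written grievance is presented to the supervisor), so not before 11 February 2003; 2 March 2003 is on or after that date.
Step 3 — must wait 20 days from 2 March 2003 (when the grievance is advanced to the department head), so not before 22 March 2003; done 23 March 2003 — permitted.
Step 4 — must wait 16 days from 23 March 2003 (when the grievance is advanced to the Director), so not before 8 April 2003; 10 April 2003 is on or after that date.
Step 5 — must wait 37 days from 10 April 2003 (when a grievance meeting is requested), so not before 17 May 2003; done 18 May 2003 — permitted.
Step 6 — must wait 39 days from 18 May 2003 (when the grievance is referred to arbitration), so not before 26 June 2003; 22 June 2003 is 4 days before the earliest permitted date.
The analysis stops there.

Step 6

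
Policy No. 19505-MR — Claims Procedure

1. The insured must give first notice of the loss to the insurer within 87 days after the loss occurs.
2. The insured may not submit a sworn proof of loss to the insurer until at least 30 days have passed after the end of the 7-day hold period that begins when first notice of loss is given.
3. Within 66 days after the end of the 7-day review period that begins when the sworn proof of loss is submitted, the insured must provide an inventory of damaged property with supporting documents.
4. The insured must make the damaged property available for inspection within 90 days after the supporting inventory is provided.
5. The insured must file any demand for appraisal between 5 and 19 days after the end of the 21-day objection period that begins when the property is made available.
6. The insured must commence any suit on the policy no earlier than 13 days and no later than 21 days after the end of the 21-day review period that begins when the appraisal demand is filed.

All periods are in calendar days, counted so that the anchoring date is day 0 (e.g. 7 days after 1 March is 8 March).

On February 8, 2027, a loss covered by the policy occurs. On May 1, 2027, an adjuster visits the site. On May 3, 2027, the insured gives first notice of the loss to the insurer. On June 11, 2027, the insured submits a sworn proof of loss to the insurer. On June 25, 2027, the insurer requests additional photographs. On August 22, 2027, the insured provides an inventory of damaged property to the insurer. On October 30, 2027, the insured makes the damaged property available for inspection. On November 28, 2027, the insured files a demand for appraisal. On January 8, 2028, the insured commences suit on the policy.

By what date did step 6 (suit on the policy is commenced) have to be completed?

January 9, 2028

The appraisal demand is filed on November 28, 2027; the 21-day review period therefore ends December 19, 2027, and step 6 runs from that date. The window is 13–21 days after December 19, 2027; it closes on January 9, 2028.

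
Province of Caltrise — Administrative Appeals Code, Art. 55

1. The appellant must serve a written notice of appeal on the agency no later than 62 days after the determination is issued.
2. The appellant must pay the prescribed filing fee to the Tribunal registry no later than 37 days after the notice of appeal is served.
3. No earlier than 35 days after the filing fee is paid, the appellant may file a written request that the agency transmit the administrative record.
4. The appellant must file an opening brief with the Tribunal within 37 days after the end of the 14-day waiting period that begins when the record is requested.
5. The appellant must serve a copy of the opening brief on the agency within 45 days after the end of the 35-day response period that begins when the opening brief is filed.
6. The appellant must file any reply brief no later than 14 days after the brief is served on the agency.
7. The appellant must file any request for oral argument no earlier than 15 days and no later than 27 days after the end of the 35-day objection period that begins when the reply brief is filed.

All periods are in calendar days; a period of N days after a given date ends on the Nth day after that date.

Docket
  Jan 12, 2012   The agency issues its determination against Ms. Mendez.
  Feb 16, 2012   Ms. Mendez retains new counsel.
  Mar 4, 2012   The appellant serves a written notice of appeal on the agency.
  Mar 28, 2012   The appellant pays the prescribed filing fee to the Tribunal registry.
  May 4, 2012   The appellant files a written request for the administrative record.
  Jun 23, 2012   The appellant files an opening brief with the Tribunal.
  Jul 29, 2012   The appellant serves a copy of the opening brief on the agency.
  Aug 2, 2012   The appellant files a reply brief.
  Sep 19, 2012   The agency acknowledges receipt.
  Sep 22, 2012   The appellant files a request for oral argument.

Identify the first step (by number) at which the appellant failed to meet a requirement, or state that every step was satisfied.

Step 1: 62 days after Jan 12, 2012 (when the determination is issued) is Mar 14, 2012; completed Mar 4, 2012, before the deadline.
Step 2: 37 days after Mar 4, 2012 (when the notice of appeal is served) is Apr 10, 2012; done Mar 28, 2012 — timely.
Step 3: the earliest permitted date is 35 days after Mar 28, 2012 (when the filing fee is paid), i.e. May 2, 2012; done May 4, 2012, after the minimum wait.
Step 4: 37 days after May 18, 2012 (end of the 14-day waiting period, which began when the record is requested on May 4, 2012) is Jun 24, 2012; done Jun 23, 2012 — timely.
Step 5: 45 days after Jul 28, 2012 (end of the 35-day response period, which began when the opening brief is filed on Jun 23, 2012) is Sep 11, 2012; done Jul 29, 2012 — timely.
Step 6: 14 days after Jul 29, 2012 (when the brief is served on the agency) is Aug 12, 2012; completed Aug 2, 2012, before the deadline.
Step 7: the window is 15–27 days after Sep 6, 2012 (end of the 35-day objection period, which began when the reply brief is filed on Aug 2, 2012), so Sep 21, 2012 through Oct 3, 2012; done Sep 22, 2012 — within the window.

None — every step was satisfied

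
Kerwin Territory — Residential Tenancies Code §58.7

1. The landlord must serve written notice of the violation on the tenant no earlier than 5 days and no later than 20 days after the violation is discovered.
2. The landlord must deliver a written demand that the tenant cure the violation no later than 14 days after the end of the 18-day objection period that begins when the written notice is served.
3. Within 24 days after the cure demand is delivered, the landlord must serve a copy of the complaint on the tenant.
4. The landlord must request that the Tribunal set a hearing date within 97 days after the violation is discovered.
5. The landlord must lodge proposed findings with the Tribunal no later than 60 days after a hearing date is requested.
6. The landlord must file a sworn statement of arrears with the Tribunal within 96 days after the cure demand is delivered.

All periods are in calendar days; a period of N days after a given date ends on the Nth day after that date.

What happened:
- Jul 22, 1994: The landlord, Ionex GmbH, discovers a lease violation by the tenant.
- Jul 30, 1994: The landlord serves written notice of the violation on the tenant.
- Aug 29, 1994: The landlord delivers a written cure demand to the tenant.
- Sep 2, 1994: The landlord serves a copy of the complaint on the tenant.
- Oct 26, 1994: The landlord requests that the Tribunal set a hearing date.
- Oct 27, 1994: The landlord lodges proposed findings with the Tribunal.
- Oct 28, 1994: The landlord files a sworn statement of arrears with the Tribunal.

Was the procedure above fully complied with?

Step 1: the window is 5–20 days after Jul 22, 1994 (when the violation is discovered), so Jul 27, 1994 through Aug 11, 1994; done Jul 30, 1994, which is between those dates.
Step 2: 14 days after Aug 17, 1994 (end of the 18-day objection period, which began when the written notice is served on Jul 30, 1994) is Aug 31, 1994; Aug 29, 1994 is within that limit.
Step 3: 24 days after Aug 29, 1994 (when the cure demand is delivered) is Sep 22, 1994; completed Sep 2, 1994, before the deadline.
Step 4: 97 days after Jul 22, 1994 (when the violation is discovered) is Oct 27, 1994; done Oct 26, 1994 — timely.
Step 5: 60 days after Oct 26, 1994 (when a hearing date is requested) is Dec 25, 1994; completed Oct 27, 1994, before the deadline.
Step 6: 96 days after Aug 29, 1994 (when the cure demand is delivered) is Dec 3, 1994; completed Oct 28, 1994, before the deadline.

Yes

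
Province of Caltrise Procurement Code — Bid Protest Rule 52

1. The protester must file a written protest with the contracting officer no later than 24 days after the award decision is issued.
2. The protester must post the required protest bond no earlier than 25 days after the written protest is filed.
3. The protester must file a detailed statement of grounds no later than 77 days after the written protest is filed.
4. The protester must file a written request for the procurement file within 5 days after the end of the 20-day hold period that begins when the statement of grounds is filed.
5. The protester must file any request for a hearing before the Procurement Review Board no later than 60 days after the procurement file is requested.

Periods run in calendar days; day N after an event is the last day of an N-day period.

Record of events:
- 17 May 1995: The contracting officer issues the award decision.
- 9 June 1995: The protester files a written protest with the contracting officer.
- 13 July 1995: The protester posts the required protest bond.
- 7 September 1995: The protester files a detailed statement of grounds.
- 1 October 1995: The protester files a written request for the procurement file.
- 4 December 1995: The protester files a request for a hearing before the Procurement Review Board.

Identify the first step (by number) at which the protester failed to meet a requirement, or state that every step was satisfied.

Step 1 — counting 24 days from 17 May 1995 (when the award decision is issued) gives a deadline of 10 June 1995; done 9 June 1995 — timely.
Step 2 — must wait 25 days from 9 June 1995 (when the written protest is filed), so not before 4 July 1995; 13 July 1995 is on or after that date.
Step 3 — counting 77 days from 9 June 1995 (when the written protest is filed) gives a deadline of 25 August 1995; not done until 7 September 1995, 13 days after the deadline.
The procedure was therefore not followed at step 3.

Step 3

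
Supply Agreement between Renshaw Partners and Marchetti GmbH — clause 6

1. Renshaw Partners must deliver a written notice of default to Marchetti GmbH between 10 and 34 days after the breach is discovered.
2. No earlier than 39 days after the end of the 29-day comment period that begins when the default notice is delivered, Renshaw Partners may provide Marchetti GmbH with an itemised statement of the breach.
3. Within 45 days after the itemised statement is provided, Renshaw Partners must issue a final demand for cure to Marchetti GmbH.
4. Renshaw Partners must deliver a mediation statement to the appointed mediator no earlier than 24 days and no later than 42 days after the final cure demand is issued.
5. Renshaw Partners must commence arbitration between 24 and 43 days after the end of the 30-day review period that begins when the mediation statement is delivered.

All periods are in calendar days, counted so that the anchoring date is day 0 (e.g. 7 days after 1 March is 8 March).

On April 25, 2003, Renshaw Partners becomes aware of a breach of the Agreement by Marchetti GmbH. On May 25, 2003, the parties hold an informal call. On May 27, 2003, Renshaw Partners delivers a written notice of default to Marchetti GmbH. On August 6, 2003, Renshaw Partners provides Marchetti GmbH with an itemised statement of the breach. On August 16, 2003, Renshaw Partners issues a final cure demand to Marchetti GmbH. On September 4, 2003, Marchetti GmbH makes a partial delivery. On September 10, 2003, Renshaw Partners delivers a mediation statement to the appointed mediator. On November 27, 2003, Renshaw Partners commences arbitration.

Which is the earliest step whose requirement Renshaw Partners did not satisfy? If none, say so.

Step 5

(1) the permitted window runs from April 25, 2003 + 10 = May 5, 2003 to April 25, 2003 + 34 = May 29, 2003; done May 27, 2003 — within the window.
(2) permitted from June 25, 2003 + 39 days = August 3, 2003 onward; done August 6, 2003, after the minimum wait.
(3) due by August 6, 2003 + 45 days = September 20, 2003; done August 16, 2003 — timely.
(4) the permitted window runs from August 16, 2003 + 24 = September 9, 2003 to August 16, 2003 + 42 = September 27, 2003; done September 10, 2003, which is between those dates.
(5) the permitted window runs from October 10, 2003 + 24 = November 3, 2003 to October 10, 2003 + 43 = November 22, 2003; November 27, 2003 is 5 days past the end of the window.
The analysis stops there.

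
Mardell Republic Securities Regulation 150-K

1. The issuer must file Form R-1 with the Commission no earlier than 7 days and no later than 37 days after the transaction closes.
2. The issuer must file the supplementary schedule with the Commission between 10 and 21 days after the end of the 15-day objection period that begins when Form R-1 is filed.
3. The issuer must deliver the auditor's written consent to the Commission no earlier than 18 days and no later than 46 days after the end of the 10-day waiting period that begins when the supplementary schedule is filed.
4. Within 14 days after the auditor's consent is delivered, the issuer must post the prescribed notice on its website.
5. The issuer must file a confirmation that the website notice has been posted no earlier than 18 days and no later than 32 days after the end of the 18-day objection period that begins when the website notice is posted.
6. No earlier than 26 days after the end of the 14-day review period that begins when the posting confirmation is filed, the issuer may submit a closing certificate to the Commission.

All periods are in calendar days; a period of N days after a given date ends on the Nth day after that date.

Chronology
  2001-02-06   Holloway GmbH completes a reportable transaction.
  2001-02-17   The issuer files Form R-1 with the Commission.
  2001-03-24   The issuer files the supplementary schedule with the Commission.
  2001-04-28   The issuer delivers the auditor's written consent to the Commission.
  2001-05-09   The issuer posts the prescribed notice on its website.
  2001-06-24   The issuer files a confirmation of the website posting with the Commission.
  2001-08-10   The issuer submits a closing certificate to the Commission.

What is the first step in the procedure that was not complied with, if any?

None — every step was satisfied

Step 1: the window is 7–37 days after 2001-02-06 (when the transaction closes), so 2001-02-13 through 2001-03-15; done 2001-02-17, which is between those dates.
Step 2: the window is 10–21 days after 2001-03-04 (end of the 15-day objection period, which began when Form R-1 is filed on 2001-02-17), so 2001-03-14 through 2001-03-25; 2001-03-24 falls inside that range.
Step 3: the window is 18–46 days after 2001-04-03 (end of the 10-day waiting period, which began when the supplementary schedule is filed on 2001-03-24), so 2001-04-21 through 2001-05-19; done 2001-04-28, which is between those dates.
Step 4: 14 days after 2001-04-28 (when the auditor's consent is delivered) is 2001-05-12; completed 2001-05-09, before the deadline.
Step 5: the window is 18–32 days after 2001-05-27 (end of the 18-day objection period, which began when the website notice is posted on 2001-05-09), so 2001-06-14 through 2001-06-28; done 2001-06-24 — within the window.
Step 6: the earliest permitted date is 26 days after 2001-07-08 (end of the 14-day review period, which began when the posting confirmation is filed on 2001-06-24), i.e. 2001-08-03; done 2001-08-10 — permitted.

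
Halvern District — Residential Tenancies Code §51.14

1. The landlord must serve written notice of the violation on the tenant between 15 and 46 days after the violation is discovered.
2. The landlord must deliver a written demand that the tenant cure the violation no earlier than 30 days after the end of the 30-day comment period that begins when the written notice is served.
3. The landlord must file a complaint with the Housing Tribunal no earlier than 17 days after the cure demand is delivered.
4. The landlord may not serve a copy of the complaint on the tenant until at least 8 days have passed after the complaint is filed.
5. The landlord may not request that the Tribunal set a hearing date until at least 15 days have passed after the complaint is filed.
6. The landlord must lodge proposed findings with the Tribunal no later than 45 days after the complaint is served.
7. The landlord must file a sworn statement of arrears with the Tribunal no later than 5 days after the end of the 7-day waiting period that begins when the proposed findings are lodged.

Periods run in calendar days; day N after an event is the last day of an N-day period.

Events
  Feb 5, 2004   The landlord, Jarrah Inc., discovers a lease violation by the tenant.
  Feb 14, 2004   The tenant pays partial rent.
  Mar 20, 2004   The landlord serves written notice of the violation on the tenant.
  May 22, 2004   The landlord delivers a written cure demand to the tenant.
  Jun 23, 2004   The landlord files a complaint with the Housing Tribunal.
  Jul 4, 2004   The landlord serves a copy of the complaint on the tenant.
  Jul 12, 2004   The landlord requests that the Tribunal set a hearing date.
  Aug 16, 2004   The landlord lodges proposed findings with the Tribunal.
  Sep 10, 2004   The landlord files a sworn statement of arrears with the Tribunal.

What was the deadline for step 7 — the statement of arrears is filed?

Aug 28, 2004

The proposed findings are lodged on Aug 16, 2004; the 7-day waiting period therefore ends Aug 23, 2004, and step 7 runs from that date. 5 days after Aug 23, 2004 is Aug 28, 2004.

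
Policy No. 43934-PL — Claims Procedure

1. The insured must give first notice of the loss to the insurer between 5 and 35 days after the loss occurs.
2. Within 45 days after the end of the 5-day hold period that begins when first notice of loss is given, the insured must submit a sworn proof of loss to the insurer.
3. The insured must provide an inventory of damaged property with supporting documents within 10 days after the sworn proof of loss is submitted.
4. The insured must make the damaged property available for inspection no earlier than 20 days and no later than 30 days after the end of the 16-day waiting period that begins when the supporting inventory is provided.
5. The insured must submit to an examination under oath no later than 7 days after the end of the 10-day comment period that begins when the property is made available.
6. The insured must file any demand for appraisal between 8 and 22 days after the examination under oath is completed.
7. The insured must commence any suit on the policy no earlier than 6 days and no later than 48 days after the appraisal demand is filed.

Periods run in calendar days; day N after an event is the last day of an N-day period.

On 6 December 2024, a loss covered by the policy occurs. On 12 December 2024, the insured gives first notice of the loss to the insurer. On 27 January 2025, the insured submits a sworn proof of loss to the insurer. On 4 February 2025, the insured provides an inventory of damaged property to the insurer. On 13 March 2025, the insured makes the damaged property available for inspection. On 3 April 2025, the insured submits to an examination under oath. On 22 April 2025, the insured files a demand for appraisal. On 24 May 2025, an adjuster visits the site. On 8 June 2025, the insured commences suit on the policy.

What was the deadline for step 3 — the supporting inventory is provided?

Step 3 runs from 27 January 2025, when the sworn proof of loss is submitted. 10 days after 27 January 2025 is 6 February 2025.

6 February 2025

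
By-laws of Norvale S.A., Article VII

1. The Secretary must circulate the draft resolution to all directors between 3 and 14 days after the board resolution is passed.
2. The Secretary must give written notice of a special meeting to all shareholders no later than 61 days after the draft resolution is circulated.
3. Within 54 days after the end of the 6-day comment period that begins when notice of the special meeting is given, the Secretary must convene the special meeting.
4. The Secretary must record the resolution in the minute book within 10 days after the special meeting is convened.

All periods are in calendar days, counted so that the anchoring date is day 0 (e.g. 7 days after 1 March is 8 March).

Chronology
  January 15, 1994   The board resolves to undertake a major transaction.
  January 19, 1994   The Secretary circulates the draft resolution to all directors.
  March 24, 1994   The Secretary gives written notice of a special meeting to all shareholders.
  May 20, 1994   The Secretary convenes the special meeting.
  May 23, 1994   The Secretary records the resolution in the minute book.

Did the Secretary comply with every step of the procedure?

Step 1 — 3 and 14 days from January 15, 1994 (when the board resolution is passed) are January 18, 1994 and January 29, 1994 respectively; done January 19, 1994 — within the window.
Step 2 — counting 61 days from January 19, 1994 (when the draft resolution is circulated) gives a deadline of March 21, 1994; not done until March 24, 1994, 3 days after the deadline.
That is the first point of non-compliance.

No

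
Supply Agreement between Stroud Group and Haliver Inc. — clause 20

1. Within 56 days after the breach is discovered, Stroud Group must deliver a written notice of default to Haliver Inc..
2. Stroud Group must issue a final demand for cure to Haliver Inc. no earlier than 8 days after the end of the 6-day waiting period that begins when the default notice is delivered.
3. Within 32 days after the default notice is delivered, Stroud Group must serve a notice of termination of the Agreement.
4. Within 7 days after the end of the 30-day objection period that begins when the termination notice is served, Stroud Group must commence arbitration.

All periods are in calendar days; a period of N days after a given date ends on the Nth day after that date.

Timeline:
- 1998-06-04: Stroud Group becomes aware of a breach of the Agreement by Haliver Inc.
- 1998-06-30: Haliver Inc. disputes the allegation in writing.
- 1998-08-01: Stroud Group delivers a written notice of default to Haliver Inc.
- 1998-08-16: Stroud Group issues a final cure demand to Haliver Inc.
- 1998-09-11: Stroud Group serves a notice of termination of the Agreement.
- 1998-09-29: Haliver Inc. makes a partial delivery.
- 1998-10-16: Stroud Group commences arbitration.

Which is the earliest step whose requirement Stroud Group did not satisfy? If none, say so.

(1) due by 1998-06-04 + 56 days = 1998-07-30; done 1998-08-01 — 2 days late.

Step 1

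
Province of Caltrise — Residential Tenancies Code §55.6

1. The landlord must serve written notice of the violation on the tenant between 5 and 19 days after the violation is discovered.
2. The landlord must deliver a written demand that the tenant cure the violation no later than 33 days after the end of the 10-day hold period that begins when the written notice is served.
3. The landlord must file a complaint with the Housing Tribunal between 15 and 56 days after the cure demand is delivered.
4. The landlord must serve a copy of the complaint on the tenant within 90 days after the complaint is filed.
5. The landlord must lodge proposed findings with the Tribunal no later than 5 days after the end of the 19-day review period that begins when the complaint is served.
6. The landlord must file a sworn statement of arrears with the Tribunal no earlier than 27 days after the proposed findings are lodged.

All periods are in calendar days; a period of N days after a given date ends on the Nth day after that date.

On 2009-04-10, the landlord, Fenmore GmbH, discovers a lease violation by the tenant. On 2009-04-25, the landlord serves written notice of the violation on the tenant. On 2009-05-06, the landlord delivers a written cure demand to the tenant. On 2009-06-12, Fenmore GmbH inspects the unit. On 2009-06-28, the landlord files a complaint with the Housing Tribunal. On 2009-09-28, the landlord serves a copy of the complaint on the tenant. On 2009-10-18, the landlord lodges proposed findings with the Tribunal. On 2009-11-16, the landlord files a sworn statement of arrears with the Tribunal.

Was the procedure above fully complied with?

No

(1) the permitted window runs from 2009-04-10 + 5 = 2009-04-15 to 2009-04-10 + 19 = 2009-04-29; done 2009-04-25 — within the window.
(2) due by 2009-05-05 + 33 days = 2009-06-07; done 2009-05-06 — timely.
(3) the permitted window runs from 2009-05-06 + 15 = 2009-05-21 to 2009-05-06 + 56 = 2009-07-01; done 2009-06-28 — within the window.
(4) due by 2009-06-28 + 90 days = 2009-09-26; 2009-09-28 misses that deadline by 2 days.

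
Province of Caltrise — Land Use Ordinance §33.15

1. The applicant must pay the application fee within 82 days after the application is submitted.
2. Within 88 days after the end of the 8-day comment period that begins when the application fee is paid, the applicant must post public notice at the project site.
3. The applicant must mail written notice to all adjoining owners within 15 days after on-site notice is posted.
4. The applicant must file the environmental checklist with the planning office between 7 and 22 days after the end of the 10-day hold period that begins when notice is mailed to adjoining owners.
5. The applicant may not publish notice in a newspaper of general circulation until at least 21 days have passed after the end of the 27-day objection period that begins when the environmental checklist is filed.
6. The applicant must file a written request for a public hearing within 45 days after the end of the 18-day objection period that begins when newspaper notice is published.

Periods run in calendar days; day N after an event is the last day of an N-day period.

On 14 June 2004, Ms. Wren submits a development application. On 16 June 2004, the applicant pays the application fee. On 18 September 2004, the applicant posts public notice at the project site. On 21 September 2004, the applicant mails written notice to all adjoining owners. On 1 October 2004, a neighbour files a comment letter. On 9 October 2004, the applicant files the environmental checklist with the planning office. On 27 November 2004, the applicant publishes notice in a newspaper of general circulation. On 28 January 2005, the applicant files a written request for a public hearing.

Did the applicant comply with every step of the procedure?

Yes

Step 1: 82 days after 14 June 2004 (when the application is submitted) is 4 September 2004; 16 June 2004 is within that limit.
Step 2: 88 days after 24 June 2004 (end of the 8-day comment period, which began when the application fee is paid on 16 June 2004) is 20 September 2004; completed 18 September 2004, before the deadline.
Step 3: 15 days after 18 September 2004 (when on-site notice is posted) is 3 October 2004; done 21 September 2004 — timely.
Step 4: the window is 7–22 days after 1 October 2004 (end of the 10-day hold period, which began when notice is mailed to adjoining owners on 21 September 2004), so 8 October 2004 through 23 October 2004; done 9 October 2004, which is between those dates.
Step 5: the earliest permitted date is 21 days after 5 November 2004 (end of the 27-day objection period, which began when the environmental checklist is filed on 9 October 2004), i.e. 26 November 2004; done 27 November 2004 — permitted.
Step 6: 45 days after 15 December 2004 (end of the 18-day objection period, which began when newspaper notice is published on 27 November 2004) is 29 January 2005; done 28 January 2005 — timely.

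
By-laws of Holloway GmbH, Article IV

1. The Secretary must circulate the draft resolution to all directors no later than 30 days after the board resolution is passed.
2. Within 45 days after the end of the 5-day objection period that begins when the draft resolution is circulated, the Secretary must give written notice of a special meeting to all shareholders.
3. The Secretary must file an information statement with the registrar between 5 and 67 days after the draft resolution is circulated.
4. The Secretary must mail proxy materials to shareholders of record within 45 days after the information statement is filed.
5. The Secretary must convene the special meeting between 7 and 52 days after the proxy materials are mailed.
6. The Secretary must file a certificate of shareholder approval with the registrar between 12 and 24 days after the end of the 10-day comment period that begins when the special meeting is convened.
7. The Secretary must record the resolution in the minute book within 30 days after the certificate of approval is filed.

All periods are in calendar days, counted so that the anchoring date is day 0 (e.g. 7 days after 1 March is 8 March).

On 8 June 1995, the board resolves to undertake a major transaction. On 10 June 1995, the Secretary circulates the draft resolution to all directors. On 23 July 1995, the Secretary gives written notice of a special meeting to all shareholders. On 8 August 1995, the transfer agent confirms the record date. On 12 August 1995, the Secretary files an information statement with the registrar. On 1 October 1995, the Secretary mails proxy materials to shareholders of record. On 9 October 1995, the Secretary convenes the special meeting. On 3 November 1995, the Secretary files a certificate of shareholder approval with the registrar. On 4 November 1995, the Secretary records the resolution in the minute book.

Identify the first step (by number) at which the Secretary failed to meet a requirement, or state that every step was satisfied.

Step 1 — counting 30 days from 8 June 1995 (when the board resolution is passed) gives a deadline of 8 July 1995; done 10 June 1995 — timely.
Step 2 — counting 45 days from 15 June 1995 (end of the 5-day objection period, which began when the draft resolution is circulated on 10 June 1995) gives a deadline of 30 July 1995; completed 23 July 1995, before the deadline.
Step 3 — 5 and 67 days from 10 June 1995 (when the draft resolution is circulated) are 15 June 1995 and 16 August 1995 respectively; done 12 August 1995, which is between those dates.
Step 4 — counting 45 days from 12 August 1995 (when the information statement is filed) gives a deadline of 26 September 1995; done 1 October 1995 — 5 days late.

Step 4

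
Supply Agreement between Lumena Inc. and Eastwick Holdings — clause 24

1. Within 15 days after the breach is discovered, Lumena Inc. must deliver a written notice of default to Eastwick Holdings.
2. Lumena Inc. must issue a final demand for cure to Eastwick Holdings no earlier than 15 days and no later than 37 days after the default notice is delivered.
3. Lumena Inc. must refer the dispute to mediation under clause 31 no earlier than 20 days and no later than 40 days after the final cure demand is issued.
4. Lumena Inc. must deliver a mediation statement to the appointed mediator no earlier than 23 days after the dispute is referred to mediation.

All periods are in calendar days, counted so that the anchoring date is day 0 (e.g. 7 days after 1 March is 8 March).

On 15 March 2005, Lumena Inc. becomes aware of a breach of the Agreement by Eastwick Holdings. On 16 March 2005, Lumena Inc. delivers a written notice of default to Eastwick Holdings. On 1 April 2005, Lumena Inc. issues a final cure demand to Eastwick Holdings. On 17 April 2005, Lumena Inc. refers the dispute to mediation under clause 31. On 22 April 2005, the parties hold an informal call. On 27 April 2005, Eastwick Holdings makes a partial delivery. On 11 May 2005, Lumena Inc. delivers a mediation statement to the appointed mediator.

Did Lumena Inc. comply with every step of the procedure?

Step 1: 15 days after 15 March 2005 (when the breach is discovered) is 30 March 2005; 16 March 2005 is within that limit.
Step 2: the window is 15–37 days after 16 March 2005 (when the default notice is delivered), so 31 March 2005 through 22 April 2005; done 1 April 2005 — within the window.
Step 3: the window is 20–40 days after 1 April 2005 (when the final cure demand is issued), so 21 April 2005 through 11 May 2005; done 17 April 2005 — 4 days before the window opened.

No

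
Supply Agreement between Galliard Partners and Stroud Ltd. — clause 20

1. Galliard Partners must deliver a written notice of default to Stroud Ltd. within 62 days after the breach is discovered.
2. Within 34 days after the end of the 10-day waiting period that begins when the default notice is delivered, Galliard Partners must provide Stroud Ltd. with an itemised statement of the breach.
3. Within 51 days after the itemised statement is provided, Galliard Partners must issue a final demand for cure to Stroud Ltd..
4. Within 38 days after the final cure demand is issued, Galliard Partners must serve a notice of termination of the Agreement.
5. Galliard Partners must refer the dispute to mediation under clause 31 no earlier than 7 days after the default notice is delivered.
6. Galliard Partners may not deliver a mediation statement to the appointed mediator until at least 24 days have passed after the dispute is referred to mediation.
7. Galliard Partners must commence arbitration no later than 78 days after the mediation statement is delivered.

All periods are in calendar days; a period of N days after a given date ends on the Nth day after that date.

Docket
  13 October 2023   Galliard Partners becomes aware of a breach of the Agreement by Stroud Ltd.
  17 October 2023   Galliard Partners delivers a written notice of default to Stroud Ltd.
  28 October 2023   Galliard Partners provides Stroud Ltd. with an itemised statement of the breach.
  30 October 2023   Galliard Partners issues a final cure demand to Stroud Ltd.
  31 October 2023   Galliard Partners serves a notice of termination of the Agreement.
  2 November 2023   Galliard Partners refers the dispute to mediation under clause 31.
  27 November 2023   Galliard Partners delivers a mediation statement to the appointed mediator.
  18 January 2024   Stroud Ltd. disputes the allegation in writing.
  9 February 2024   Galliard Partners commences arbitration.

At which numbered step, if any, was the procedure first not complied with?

Step 1 — counting 62 days from 13 October 2023 (when the breach is discovered) gives a deadline of 14 December 2023; 17 October 2023 is within that limit.
Step 2 — counting 34 days from 27 October 2023 (end of the 10-day waiting period, which began when the default notice is delivered on 17 October 2023) gives a deadline of 30 November 2023; 28 October 2023 is within that limit.
Step 3 — counting 51 days from 28 October 2023 (when the itemised statement is provided) gives a deadline of 18 December 2023; done 30 October 2023 — timely.
Step 4 — counting 38 days from 30 October 2023 (when the final cure demand is issued) gives a deadline of 7 December 2023; completed 31 October 2023, before the deadline.
Step 5 — must wait 7 days from 17 October 2023 (when the default notice is delivered), so not before 24 October 2023; 2 November 2023 is on or after that date.
Step 6 — must wait 24 days from 2 November 2023 (when the dispute is referred to mediation), so not before 26 November 2023; 27 November 2023 is on or after that date.
Step 7 — counting 78 days from 27 November 2023 (when the mediation statement is delivered) gives a deadline of 13 February 2024; 9 February 2024 is within that limit.

None — every step was satisfied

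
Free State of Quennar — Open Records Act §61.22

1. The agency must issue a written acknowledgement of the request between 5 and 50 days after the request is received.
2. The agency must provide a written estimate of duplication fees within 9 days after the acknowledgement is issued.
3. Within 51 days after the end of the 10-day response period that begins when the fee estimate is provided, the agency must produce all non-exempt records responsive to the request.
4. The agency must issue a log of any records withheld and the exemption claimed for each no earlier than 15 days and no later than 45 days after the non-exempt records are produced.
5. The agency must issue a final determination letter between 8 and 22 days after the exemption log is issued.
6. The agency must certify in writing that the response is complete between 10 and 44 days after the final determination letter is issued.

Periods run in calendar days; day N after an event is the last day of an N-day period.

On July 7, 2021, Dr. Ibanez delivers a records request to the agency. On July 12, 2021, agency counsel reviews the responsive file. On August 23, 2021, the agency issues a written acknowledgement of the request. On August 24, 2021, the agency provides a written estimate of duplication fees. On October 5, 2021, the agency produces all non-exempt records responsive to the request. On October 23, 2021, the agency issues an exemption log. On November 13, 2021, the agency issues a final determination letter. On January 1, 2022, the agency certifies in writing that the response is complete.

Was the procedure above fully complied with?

No

Step 1 — 5 and 50 days from July 7, 2021 (when the request is received) are July 12, 2021 and August 26, 2021 respectively; done August 23, 2021, which is between those dates.
Step 2 — counting 9 days from August 23, 2021 (when the acknowledgement is issued) gives a deadline of September 1, 2021; done August 24, 2021 — timely.
Step 3 — counting 51 days from September 3, 2021 (end of the 10-day response period, which began when the fee estimate is provided on August 24, 2021) gives a deadline of October 24, 2021; done October 5, 2021 — timely.
Step 4 — 15 and 45 days from October 5, 2021 (when the non-exempt records are produced) are October 20, 2021 and November 19, 2021 respectively; October 23, 2021 falls inside that range.
Step 5 — 8 and 22 days from October 23, 2021 (when the exemption log is issued) are October 31, 2021 and November 14, 2021 respectively; done November 13, 2021 — within the window.
Step 6 — 10 and 44 days from November 13, 2021 (when the final determination letter is issued) are November 23, 2021 and December 27, 2021 respectively; January 1, 2022 is 5 days past the end of the window.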